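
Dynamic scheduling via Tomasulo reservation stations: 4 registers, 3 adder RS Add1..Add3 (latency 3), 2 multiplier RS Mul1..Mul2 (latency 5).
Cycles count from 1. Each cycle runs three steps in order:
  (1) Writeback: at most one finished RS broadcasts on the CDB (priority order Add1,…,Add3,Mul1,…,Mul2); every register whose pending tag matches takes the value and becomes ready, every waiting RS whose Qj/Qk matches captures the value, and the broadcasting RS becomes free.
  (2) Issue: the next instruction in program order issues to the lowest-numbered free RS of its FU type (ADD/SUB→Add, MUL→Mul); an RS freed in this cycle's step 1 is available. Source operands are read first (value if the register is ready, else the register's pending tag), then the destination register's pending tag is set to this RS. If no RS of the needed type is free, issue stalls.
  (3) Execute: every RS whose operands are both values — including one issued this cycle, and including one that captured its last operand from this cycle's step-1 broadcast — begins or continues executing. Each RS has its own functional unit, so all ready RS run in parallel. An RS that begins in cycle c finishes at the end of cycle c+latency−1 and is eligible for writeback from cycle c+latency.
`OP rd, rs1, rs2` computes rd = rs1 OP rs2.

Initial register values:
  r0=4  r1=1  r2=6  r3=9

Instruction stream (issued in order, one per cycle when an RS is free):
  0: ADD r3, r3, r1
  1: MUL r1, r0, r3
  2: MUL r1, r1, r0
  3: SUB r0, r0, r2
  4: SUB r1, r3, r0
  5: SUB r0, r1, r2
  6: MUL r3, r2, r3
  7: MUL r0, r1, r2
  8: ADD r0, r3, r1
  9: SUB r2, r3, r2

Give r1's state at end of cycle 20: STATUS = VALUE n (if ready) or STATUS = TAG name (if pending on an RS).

STATUS = VALUE 12

c1: issue ADD r3<-Add1 | r0:4,r1:1,r2:6,r3:Add1
c2: issue MUL r1<-Mul1 | r0:4,r1:Mul1,r2:6,r3:Add1
c3: issue MUL r1<-Mul2 | r0:4,r1:Mul2,r2:6,r3:Add1
c4: CDB Add1=10; issue SUB r0<-Add1 | r0:Add1,r1:Mul2,r2:6,r3:10
c5: issue SUB r1<-Add2 | r0:Add1,r1:Add2,r2:6,r3:10
c6: issue SUB r0<-Add3 | r0:Add3,r1:Add2,r2:6,r3:10
c7: CDB Add1=-2; stall | r0:Add3,r1:Add2,r2:6,r3:10
c8: stall | r0:Add3,r1:Add2,r2:6,r3:10
c9: CDB Mul1=40; issue MUL r3<-Mul1 | r0:Add3,r1:Add2,r2:6,r3:Mul1
c10: CDB Add2=12; stall | r0:Add3,r1:12,r2:6,r3:Mul1
c11: stall | r0:Add3,r1:12,r2:6,r3:Mul1
c12: stall | r0:Add3,r1:12,r2:6,r3:Mul1
c13: CDB Add3=6; stall | r0:6,r1:12,r2:6,r3:Mul1
c14: CDB Mul1=60; issue MUL r0<-Mul1 | r0:Mul1,r1:12,r2:6,r3:60
c15: CDB Mul2=160; issue ADD r0<-Add1 | r0:Add1,r1:12,r2:6,r3:60
c16: issue SUB r2<-Add2 | r0:Add1,r1:12,r2:Add2,r3:60
c17: - | r0:Add1,r1:12,r2:Add2,r3:60
c18: CDB Add1=72 | r0:72,r1:12,r2:Add2,r3:60
c19: CDB Add2=54 | r0:72,r1:12,r2:54,r3:60
c20: CDB Mul1=72 | r0:72,r1:12,r2:54,r3:60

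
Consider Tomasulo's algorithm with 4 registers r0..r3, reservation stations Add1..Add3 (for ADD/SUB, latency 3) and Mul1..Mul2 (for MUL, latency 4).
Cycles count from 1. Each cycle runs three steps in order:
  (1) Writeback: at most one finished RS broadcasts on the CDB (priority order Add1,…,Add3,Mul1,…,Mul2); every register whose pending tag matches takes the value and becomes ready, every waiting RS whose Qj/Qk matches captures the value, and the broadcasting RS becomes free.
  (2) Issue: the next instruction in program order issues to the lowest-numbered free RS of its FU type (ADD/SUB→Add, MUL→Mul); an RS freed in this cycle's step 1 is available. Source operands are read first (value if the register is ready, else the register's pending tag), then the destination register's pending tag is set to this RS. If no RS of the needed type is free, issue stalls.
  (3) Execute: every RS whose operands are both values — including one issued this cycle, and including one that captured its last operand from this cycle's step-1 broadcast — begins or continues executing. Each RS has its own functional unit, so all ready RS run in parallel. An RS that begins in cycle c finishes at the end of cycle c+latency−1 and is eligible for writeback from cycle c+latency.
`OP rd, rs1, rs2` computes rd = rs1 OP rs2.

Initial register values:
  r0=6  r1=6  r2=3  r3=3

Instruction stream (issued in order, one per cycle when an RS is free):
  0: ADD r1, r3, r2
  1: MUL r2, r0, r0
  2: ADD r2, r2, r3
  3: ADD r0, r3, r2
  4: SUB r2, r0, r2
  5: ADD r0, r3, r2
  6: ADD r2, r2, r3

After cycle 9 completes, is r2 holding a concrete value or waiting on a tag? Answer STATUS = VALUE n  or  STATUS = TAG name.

STATUS = TAG Add3

c1: issue ADD r1<-Add1 | r0:6,r1:Add1,r2:3,r3:3
c2: issue MUL r2<-Mul1 | r0:6,r1:Add1,r2:Mul1,r3:3
c3: issue ADD r2<-Add2 | r0:6,r1:Add1,r2:Add2,r3:3
c4: CDB Add1=6; issue ADD r0<-Add1 | r0:Add1,r1:6,r2:Add2,r3:3
c5: issue SUB r2<-Add3 | r0:Add1,r1:6,r2:Add3,r3:3
c6: CDB Mul1=36; stall | r0:Add1,r1:6,r2:Add3,r3:3
c7: stall | r0:Add1,r1:6,r2:Add3,r3:3
c8: stall | r0:Add1,r1:6,r2:Add3,r3:3
c9: CDB Add2=39; issue ADD r0<-Add2 | r0:Add2,r1:6,r2:Add3,r3:3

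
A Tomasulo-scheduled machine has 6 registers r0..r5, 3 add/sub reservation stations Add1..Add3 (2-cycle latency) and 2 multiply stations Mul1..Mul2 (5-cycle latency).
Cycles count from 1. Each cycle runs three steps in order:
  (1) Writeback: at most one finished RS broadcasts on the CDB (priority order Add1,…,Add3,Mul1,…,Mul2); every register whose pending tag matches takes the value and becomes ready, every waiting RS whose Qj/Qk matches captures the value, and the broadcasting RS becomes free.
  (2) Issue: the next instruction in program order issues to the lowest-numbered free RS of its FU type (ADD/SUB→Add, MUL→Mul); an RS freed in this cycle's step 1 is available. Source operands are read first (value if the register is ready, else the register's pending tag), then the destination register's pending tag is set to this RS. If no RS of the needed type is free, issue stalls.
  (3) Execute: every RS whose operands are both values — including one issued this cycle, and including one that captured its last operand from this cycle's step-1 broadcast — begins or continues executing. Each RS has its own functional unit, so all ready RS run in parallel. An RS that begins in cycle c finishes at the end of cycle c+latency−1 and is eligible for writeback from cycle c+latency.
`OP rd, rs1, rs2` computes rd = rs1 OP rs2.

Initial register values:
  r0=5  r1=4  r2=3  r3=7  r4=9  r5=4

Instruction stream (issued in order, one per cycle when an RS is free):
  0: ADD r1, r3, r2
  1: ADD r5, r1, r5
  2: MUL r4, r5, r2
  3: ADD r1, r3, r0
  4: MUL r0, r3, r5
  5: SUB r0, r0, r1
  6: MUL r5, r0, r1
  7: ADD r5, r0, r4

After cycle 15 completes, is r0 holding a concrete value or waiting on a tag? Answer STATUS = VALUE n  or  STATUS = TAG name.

STATUS = VALUE 86

  c1: issue ADD r1<-Add1  regs: r0:5,r1:Add1,r2:3,r3:7,r4:9,r5:4
  c2: issue ADD r5<-Add2  regs: r0:5,r1:Add1,r2:3,r3:7,r4:9,r5:Add2
  c3: CDB Add1=10; issue MUL r4<-Mul1  regs: r0:5,r1:10,r2:3,r3:7,r4:Mul1,r5:Add2
  c4: issue ADD r1<-Add1  regs: r0:5,r1:Add1,r2:3,r3:7,r4:Mul1,r5:Add2
  c5: CDB Add2=14; issue MUL r0<-Mul2  regs: r0:Mul2,r1:Add1,r2:3,r3:7,r4:Mul1,r5:14
  c6: CDB Add1=12; issue SUB r0<-Add1  regs: r0:Add1,r1:12,r2:3,r3:7,r4:Mul1,r5:14
  c7: stall  regs: r0:Add1,r1:12,r2:3,r3:7,r4:Mul1,r5:14
  c8: stall  regs: r0:Add1,r1:12,r2:3,r3:7,r4:Mul1,r5:14
  c9: stall  regs: r0:Add1,r1:12,r2:3,r3:7,r4:Mul1,r5:14
  c10: CDB Mul1=42; issue MUL r5<-Mul1  regs: r0:Add1,r1:12,r2:3,r3:7,r4:42,r5:Mul1
  c11: CDB Mul2=98; issue ADD r5<-Add2  regs: r0:Add1,r1:12,r2:3,r3:7,r4:42,r5:Add2
  c12: -  regs: r0:Add1,r1:12,r2:3,r3:7,r4:42,r5:Add2
  c13: CDB Add1=86  regs: r0:86,r1:12,r2:3,r3:7,r4:42,r5:Add2
  c14: -  regs: r0:86,r1:12,r2:3,r3:7,r4:42,r5:Add2
  c15: CDB Add2=128  regs: r0:86,r1:12,r2:3,r3:7,r4:42,r5:128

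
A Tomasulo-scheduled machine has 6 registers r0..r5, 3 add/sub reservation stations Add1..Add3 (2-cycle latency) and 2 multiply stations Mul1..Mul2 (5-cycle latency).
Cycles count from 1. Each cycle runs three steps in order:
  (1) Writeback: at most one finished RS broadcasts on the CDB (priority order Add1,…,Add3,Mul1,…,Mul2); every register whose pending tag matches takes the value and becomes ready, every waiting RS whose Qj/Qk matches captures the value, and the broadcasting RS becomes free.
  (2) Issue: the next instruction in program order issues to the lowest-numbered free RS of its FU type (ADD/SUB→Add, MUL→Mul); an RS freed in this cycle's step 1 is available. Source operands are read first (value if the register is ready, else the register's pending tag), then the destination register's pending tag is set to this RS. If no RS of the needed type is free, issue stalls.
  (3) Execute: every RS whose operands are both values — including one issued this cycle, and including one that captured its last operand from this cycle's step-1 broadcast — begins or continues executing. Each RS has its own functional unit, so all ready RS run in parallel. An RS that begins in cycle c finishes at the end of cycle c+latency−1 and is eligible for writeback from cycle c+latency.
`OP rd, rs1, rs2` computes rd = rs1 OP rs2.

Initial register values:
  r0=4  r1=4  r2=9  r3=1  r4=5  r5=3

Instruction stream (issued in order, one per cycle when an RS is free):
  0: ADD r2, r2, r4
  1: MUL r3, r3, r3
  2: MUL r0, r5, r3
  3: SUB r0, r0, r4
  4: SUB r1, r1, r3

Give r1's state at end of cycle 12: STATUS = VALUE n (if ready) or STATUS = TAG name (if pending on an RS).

STATUS = VALUE 3

c1: issue ADD r2<-Add1 | r0:4,r1:4,r2:Add1,r3:1,r4:5,r5:3
c2: issue MUL r3<-Mul1 | r0:4,r1:4,r2:Add1,r3:Mul1,r4:5,r5:3
c3: CDB Add1=14; issue MUL r0<-Mul2 | r0:Mul2,r1:4,r2:14,r3:Mul1,r4:5,r5:3
c4: issue SUB r0<-Add1 | r0:Add1,r1:4,r2:14,r3:Mul1,r4:5,r5:3
c5: issue SUB r1<-Add2 | r0:Add1,r1:Add2,r2:14,r3:Mul1,r4:5,r5:3
c6: - | r0:Add1,r1:Add2,r2:14,r3:Mul1,r4:5,r5:3
c7: CDB Mul1=1 | r0:Add1,r1:Add2,r2:14,r3:1,r4:5,r5:3
c8: - | r0:Add1,r1:Add2,r2:14,r3:1,r4:5,r5:3
c9: CDB Add2=3 | r0:Add1,r1:3,r2:14,r3:1,r4:5,r5:3
c10: - | r0:Add1,r1:3,r2:14,r3:1,r4:5,r5:3
c11: - | r0:Add1,r1:3,r2:14,r3:1,r4:5,r5:3
c12: CDB Mul2=3 | r0:Add1,r1:3,r2:14,r3:1,r4:5,r5:3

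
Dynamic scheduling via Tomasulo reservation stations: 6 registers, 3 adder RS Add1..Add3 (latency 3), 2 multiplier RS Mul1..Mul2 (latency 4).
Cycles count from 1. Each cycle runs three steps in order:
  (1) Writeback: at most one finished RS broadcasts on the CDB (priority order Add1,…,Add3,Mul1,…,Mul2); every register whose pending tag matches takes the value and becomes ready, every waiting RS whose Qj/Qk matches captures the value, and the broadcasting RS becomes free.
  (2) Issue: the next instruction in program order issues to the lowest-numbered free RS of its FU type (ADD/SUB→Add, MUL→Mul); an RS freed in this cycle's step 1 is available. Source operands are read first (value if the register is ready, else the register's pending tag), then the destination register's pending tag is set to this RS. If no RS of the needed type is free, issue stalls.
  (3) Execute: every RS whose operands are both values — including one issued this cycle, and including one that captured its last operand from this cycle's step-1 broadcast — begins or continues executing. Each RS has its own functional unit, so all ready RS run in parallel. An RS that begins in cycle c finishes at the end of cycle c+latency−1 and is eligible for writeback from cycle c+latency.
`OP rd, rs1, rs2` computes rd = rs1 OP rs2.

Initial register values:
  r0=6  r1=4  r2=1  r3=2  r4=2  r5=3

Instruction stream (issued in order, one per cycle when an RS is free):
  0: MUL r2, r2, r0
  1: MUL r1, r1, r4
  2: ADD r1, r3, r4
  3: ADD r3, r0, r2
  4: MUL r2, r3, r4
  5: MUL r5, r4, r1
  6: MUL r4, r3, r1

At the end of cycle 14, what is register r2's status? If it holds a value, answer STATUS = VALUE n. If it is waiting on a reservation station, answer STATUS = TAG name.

STATUS = VALUE 24

  c1: issue MUL r2<-Mul1  regs: r0:6,r1:4,r2:Mul1,r3:2,r4:2,r5:3
  c2: issue MUL r1<-Mul2  regs: r0:6,r1:Mul2,r2:Mul1,r3:2,r4:2,r5:3
  c3: issue ADD r1<-Add1  regs: r0:6,r1:Add1,r2:Mul1,r3:2,r4:2,r5:3
  c4: issue ADD r3<-Add2  regs: r0:6,r1:Add1,r2:Mul1,r3:Add2,r4:2,r5:3
  c5: CDB Mul1=6; issue MUL r2<-Mul1  regs: r0:6,r1:Add1,r2:Mul1,r3:Add2,r4:2,r5:3
  c6: CDB Add1=4; stall  regs: r0:6,r1:4,r2:Mul1,r3:Add2,r4:2,r5:3
  c7: CDB Mul2=8; issue MUL r5<-Mul2  regs: r0:6,r1:4,r2:Mul1,r3:Add2,r4:2,r5:Mul2
  c8: CDB Add2=12; stall  regs: r0:6,r1:4,r2:Mul1,r3:12,r4:2,r5:Mul2
  c9: stall  regs: r0:6,r1:4,r2:Mul1,r3:12,r4:2,r5:Mul2
  c10: stall  regs: r0:6,r1:4,r2:Mul1,r3:12,r4:2,r5:Mul2
  c11: CDB Mul2=8; issue MUL r4<-Mul2  regs: r0:6,r1:4,r2:Mul1,r3:12,r4:Mul2,r5:8
  c12: CDB Mul1=24  regs: r0:6,r1:4,r2:24,r3:12,r4:Mul2,r5:8
  c13: -  regs: r0:6,r1:4,r2:24,r3:12,r4:Mul2,r5:8
  c14: -  regs: r0:6,r1:4,r2:24,r3:12,r4:Mul2,r5:8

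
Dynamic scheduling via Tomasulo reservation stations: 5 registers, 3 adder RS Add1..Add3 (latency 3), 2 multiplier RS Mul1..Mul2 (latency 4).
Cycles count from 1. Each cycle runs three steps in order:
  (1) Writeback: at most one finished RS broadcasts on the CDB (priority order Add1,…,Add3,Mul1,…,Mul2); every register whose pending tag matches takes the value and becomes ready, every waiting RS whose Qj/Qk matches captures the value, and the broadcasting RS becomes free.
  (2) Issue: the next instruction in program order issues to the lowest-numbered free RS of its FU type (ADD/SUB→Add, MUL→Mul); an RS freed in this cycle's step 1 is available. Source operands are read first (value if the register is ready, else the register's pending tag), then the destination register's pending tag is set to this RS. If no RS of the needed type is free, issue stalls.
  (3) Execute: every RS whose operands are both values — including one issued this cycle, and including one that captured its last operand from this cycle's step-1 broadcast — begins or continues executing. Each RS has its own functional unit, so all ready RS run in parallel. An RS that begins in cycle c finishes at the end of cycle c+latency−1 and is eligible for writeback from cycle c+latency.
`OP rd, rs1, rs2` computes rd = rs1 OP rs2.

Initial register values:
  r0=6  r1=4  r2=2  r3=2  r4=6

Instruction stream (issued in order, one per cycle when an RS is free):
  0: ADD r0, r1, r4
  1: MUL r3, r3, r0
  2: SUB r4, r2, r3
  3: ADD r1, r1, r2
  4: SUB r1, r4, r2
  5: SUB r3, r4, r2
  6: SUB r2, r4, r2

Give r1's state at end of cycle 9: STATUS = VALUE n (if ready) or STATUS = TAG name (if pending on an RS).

STATUS = TAG Add3

cycle 1: issue ADD r0<-Add1 // r0:Add1,r1:4,r2:2,r3:2,r4:6
cycle 2: issue MUL r3<-Mul1 // r0:Add1,r1:4,r2:2,r3:Mul1,r4:6
cycle 3: issue SUB r4<-Add2 // r0:Add1,r1:4,r2:2,r3:Mul1,r4:Add2
cycle 4: CDB Add1=10; issue ADD r1<-Add1 // r0:10,r1:Add1,r2:2,r3:Mul1,r4:Add2
cycle 5: issue SUB r1<-Add3 // r0:10,r1:Add3,r2:2,r3:Mul1,r4:Add2
cycle 6: stall // r0:10,r1:Add3,r2:2,r3:Mul1,r4:Add2
cycle 7: CDB Add1=6; issue SUB r3<-Add1 // r0:10,r1:Add3,r2:2,r3:Add1,r4:Add2
cycle 8: CDB Mul1=20; stall // r0:10,r1:Add3,r2:2,r3:Add1,r4:Add2
cycle 9: stall // r0:10,r1:Add3,r2:2,r3:Add1,r4:Add2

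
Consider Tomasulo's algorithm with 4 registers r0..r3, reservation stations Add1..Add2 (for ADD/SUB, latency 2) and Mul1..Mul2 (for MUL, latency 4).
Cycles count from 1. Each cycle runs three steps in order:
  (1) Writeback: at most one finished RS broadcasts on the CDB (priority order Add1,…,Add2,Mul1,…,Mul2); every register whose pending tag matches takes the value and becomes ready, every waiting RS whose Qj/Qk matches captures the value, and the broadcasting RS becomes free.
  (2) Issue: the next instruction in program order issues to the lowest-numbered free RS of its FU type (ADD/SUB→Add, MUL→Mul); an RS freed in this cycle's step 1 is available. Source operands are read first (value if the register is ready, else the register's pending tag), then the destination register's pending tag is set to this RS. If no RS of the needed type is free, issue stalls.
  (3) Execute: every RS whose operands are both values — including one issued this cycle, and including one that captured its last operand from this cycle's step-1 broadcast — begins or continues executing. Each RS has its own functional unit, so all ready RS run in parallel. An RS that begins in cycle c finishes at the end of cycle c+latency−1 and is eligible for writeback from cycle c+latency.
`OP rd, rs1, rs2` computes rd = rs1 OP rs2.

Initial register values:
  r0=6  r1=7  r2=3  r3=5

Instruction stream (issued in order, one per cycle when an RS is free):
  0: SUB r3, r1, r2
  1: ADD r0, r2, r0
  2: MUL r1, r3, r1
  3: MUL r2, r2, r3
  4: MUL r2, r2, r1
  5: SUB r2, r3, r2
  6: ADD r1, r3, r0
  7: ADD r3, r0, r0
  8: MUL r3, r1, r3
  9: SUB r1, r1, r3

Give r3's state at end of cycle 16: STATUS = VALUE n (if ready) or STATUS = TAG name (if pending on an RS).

  c1: issue SUB r3<-Add1  regs: r0:6,r1:7,r2:3,r3:Add1
  c2: issue ADD r0<-Add2  regs: r0:Add2,r1:7,r2:3,r3:Add1
  c3: CDB Add1=4; issue MUL r1<-Mul1  regs: r0:Add2,r1:Mul1,r2:3,r3:4
  c4: CDB Add2=9; issue MUL r2<-Mul2  regs: r0:9,r1:Mul1,r2:Mul2,r3:4
  c5: stall  regs: r0:9,r1:Mul1,r2:Mul2,r3:4
  c6: stall  regs: r0:9,r1:Mul1,r2:Mul2,r3:4
  c7: CDB Mul1=28; issue MUL r2<-Mul1  regs: r0:9,r1:28,r2:Mul1,r3:4
  c8: CDB Mul2=12; issue SUB r2<-Add1  regs: r0:9,r1:28,r2:Add1,r3:4
  c9: issue ADD r1<-Add2  regs: r0:9,r1:Add2,r2:Add1,r3:4
  c10: stall  regs: r0:9,r1:Add2,r2:Add1,r3:4
  c11: CDB Add2=13; issue ADD r3<-Add2  regs: r0:9,r1:13,r2:Add1,r3:Add2
  c12: CDB Mul1=336; issue MUL r3<-Mul1  regs: r0:9,r1:13,r2:Add1,r3:Mul1
  c13: CDB Add2=18; issue SUB r1<-Add2  regs: r0:9,r1:Add2,r2:Add1,r3:Mul1
  c14: CDB Add1=-332  regs: r0:9,r1:Add2,r2:-332,r3:Mul1
  c15: -  regs: r0:9,r1:Add2,r2:-332,r3:Mul1
  c16: -  regs: r0:9,r1:Add2,r2:-332,r3:Mul1

STATUS = TAG Mul1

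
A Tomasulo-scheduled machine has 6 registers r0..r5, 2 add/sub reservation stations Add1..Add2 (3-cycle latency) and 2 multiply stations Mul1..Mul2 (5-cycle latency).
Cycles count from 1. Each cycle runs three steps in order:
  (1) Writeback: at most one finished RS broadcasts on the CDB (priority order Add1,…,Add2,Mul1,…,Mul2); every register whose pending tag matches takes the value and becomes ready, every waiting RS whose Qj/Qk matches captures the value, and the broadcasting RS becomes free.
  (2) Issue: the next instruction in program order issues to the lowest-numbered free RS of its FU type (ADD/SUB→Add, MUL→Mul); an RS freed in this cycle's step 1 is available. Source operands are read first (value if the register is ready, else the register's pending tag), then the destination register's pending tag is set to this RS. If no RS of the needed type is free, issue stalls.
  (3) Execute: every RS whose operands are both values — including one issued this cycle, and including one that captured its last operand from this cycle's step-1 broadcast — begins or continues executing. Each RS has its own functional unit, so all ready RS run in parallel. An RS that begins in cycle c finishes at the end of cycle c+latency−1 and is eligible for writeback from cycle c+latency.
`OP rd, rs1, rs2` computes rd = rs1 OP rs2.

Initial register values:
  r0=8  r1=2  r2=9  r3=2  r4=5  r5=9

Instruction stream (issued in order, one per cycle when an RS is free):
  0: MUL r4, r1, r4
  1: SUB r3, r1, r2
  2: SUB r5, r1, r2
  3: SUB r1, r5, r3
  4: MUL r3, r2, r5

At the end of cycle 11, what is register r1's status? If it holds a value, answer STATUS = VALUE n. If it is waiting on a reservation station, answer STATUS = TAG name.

cycle 1: issue MUL r4<-Mul1 // r0:8,r1:2,r2:9,r3:2,r4:Mul1,r5:9
cycle 2: issue SUB r3<-Add1 // r0:8,r1:2,r2:9,r3:Add1,r4:Mul1,r5:9
cycle 3: issue SUB r5<-Add2 // r0:8,r1:2,r2:9,r3:Add1,r4:Mul1,r5:Add2
cycle 4: stall // r0:8,r1:2,r2:9,r3:Add1,r4:Mul1,r5:Add2
cycle 5: CDB Add1=-7; issue SUB r1<-Add1 // r0:8,r1:Add1,r2:9,r3:-7,r4:Mul1,r5:Add2
cycle 6: CDB Add2=-7; issue MUL r3<-Mul2 // r0:8,r1:Add1,r2:9,r3:Mul2,r4:Mul1,r5:-7
cycle 7: CDB Mul1=10 // r0:8,r1:Add1,r2:9,r3:Mul2,r4:10,r5:-7
cycle 8: - // r0:8,r1:Add1,r2:9,r3:Mul2,r4:10,r5:-7
cycle 9: CDB Add1=0 // r0:8,r1:0,r2:9,r3:Mul2,r4:10,r5:-7
cycle 10: - // r0:8,r1:0,r2:9,r3:Mul2,r4:10,r5:-7
cycle 11: CDB Mul2=-63 // r0:8,r1:0,r2:9,r3:-63,r4:10,r5:-7

STATUS = VALUE 0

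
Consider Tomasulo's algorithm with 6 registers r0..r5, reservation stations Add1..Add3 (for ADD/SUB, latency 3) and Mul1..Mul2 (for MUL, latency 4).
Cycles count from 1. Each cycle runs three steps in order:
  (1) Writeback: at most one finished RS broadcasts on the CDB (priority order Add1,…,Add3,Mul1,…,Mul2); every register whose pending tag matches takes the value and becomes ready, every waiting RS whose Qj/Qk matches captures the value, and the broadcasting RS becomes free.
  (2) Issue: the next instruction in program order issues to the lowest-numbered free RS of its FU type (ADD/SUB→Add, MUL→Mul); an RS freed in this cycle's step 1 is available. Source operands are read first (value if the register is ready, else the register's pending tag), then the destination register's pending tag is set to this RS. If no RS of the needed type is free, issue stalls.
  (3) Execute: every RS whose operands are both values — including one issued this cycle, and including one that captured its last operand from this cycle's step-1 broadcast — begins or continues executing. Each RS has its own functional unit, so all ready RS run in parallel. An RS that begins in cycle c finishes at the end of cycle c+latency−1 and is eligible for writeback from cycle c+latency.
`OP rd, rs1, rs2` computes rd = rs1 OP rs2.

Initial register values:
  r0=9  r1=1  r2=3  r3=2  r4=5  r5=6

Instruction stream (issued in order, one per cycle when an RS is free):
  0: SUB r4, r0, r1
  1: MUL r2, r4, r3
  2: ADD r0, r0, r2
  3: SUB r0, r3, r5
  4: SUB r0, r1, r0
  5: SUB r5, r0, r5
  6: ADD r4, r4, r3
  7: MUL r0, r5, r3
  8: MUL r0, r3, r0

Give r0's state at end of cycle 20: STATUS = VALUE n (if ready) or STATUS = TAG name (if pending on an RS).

  c1: issue SUB r4<-Add1  regs: r0:9,r1:1,r2:3,r3:2,r4:Add1,r5:6
  c2: issue MUL r2<-Mul1  regs: r0:9,r1:1,r2:Mul1,r3:2,r4:Add1,r5:6
  c3: issue ADD r0<-Add2  regs: r0:Add2,r1:1,r2:Mul1,r3:2,r4:Add1,r5:6
  c4: CDB Add1=8; issue SUB r0<-Add1  regs: r0:Add1,r1:1,r2:Mul1,r3:2,r4:8,r5:6
  c5: issue SUB r0<-Add3  regs: r0:Add3,r1:1,r2:Mul1,r3:2,r4:8,r5:6
  c6: stall  regs: r0:Add3,r1:1,r2:Mul1,r3:2,r4:8,r5:6
  c7: CDB Add1=-4; issue SUB r5<-Add1  regs: r0:Add3,r1:1,r2:Mul1,r3:2,r4:8,r5:Add1
  c8: CDB Mul1=16; stall  regs: r0:Add3,r1:1,r2:16,r3:2,r4:8,r5:Add1
  c9: stall  regs: r0:Add3,r1:1,r2:16,r3:2,r4:8,r5:Add1
  c10: CDB Add3=5; issue ADD r4<-Add3  regs: r0:5,r1:1,r2:16,r3:2,r4:Add3,r5:Add1
  c11: CDB Add2=25; issue MUL r0<-Mul1  regs: r0:Mul1,r1:1,r2:16,r3:2,r4:Add3,r5:Add1
  c12: issue MUL r0<-Mul2  regs: r0:Mul2,r1:1,r2:16,r3:2,r4:Add3,r5:Add1
  c13: CDB Add1=-1  regs: r0:Mul2,r1:1,r2:16,r3:2,r4:Add3,r5:-1
  c14: CDB Add3=10  regs: r0:Mul2,r1:1,r2:16,r3:2,r4:10,r5:-1
  c15: -  regs: r0:Mul2,r1:1,r2:16,r3:2,r4:10,r5:-1
  c16: -  regs: r0:Mul2,r1:1,r2:16,r3:2,r4:10,r5:-1
  c17: CDB Mul1=-2  regs: r0:Mul2,r1:1,r2:16,r3:2,r4:10,r5:-1
  c18: -  regs: r0:Mul2,r1:1,r2:16,r3:2,r4:10,r5:-1
  c19: -  regs: r0:Mul2,r1:1,r2:16,r3:2,r4:10,r5:-1
  c20: -  regs: r0:Mul2,r1:1,r2:16,r3:2,r4:10,r5:-1

STATUS = TAG Mul2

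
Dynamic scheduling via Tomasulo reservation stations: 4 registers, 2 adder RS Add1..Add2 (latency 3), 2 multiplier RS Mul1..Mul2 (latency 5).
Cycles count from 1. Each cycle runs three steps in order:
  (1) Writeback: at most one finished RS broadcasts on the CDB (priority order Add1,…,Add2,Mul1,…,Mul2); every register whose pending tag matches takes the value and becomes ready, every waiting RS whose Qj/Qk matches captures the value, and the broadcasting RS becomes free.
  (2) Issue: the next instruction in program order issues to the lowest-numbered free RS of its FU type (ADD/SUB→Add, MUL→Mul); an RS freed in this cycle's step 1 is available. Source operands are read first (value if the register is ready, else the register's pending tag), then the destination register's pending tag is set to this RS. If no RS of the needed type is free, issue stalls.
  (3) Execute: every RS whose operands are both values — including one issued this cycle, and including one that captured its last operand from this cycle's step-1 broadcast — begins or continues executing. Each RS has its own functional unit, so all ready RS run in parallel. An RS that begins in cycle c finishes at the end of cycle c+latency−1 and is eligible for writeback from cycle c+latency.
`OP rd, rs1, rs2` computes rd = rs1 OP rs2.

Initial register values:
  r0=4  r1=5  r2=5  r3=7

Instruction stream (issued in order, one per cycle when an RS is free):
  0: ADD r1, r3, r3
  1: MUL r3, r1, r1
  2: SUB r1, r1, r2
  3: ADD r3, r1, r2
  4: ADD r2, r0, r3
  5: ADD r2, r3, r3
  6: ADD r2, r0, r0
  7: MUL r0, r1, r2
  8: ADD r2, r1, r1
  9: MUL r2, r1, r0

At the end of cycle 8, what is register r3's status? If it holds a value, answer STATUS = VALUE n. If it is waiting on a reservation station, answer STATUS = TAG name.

  c1: issue ADD r1<-Add1  regs: r0:4,r1:Add1,r2:5,r3:7
  c2: issue MUL r3<-Mul1  regs: r0:4,r1:Add1,r2:5,r3:Mul1
  c3: issue SUB r1<-Add2  regs: r0:4,r1:Add2,r2:5,r3:Mul1
  c4: CDB Add1=14; issue ADD r3<-Add1  regs: r0:4,r1:Add2,r2:5,r3:Add1
  c5: stall  regs: r0:4,r1:Add2,r2:5,r3:Add1
  c6: stall  regs: r0:4,r1:Add2,r2:5,r3:Add1
  c7: CDB Add2=9; issue ADD r2<-Add2  regs: r0:4,r1:9,r2:Add2,r3:Add1
  c8: stall  regs: r0:4,r1:9,r2:Add2,r3:Add1

STATUS = TAG Add1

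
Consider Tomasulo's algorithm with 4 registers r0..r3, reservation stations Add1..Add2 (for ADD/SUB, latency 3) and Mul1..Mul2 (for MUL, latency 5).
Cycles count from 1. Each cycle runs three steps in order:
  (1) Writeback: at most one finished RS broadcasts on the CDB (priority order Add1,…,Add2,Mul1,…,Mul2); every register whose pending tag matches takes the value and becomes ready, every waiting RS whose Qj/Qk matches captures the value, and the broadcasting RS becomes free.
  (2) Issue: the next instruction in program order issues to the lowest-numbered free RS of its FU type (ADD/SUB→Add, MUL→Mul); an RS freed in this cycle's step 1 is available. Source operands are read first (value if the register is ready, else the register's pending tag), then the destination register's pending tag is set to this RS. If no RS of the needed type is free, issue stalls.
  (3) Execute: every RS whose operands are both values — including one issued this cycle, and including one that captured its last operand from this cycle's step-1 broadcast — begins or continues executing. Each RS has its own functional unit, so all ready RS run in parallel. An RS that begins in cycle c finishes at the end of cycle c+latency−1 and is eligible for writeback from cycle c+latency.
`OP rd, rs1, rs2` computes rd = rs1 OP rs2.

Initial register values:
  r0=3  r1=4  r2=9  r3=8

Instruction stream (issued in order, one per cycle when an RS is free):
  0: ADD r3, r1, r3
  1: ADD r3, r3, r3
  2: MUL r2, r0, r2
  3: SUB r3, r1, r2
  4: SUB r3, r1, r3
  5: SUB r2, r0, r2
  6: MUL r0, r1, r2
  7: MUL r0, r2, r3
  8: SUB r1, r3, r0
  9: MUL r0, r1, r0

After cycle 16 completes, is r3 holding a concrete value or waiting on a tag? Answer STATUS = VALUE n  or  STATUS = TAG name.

  c1: issue ADD r3<-Add1  regs: r0:3,r1:4,r2:9,r3:Add1
  c2: issue ADD r3<-Add2  regs: r0:3,r1:4,r2:9,r3:Add2
  c3: issue MUL r2<-Mul1  regs: r0:3,r1:4,r2:Mul1,r3:Add2
  c4: CDB Add1=12; issue SUB r3<-Add1  regs: r0:3,r1:4,r2:Mul1,r3:Add1
  c5: stall  regs: r0:3,r1:4,r2:Mul1,r3:Add1
  c6: stall  regs: r0:3,r1:4,r2:Mul1,r3:Add1
  c7: CDB Add2=24; issue SUB r3<-Add2  regs: r0:3,r1:4,r2:Mul1,r3:Add2
  c8: CDB Mul1=27; stall  regs: r0:3,r1:4,r2:27,r3:Add2
  c9: stall  regs: r0:3,r1:4,r2:27,r3:Add2
  c10: stall  regs: r0:3,r1:4,r2:27,r3:Add2
  c11: CDB Add1=-23; issue SUB r2<-Add1  regs: r0:3,r1:4,r2:Add1,r3:Add2
  c12: issue MUL r0<-Mul1  regs: r0:Mul1,r1:4,r2:Add1,r3:Add2
  c13: issue MUL r0<-Mul2  regs: r0:Mul2,r1:4,r2:Add1,r3:Add2
  c14: CDB Add1=-24; issue SUB r1<-Add1  regs: r0:Mul2,r1:Add1,r2:-24,r3:Add2
  c15: CDB Add2=27; stall  regs: r0:Mul2,r1:Add1,r2:-24,r3:27
  c16: stall  regs: r0:Mul2,r1:Add1,r2:-24,r3:27

STATUS = VALUE 27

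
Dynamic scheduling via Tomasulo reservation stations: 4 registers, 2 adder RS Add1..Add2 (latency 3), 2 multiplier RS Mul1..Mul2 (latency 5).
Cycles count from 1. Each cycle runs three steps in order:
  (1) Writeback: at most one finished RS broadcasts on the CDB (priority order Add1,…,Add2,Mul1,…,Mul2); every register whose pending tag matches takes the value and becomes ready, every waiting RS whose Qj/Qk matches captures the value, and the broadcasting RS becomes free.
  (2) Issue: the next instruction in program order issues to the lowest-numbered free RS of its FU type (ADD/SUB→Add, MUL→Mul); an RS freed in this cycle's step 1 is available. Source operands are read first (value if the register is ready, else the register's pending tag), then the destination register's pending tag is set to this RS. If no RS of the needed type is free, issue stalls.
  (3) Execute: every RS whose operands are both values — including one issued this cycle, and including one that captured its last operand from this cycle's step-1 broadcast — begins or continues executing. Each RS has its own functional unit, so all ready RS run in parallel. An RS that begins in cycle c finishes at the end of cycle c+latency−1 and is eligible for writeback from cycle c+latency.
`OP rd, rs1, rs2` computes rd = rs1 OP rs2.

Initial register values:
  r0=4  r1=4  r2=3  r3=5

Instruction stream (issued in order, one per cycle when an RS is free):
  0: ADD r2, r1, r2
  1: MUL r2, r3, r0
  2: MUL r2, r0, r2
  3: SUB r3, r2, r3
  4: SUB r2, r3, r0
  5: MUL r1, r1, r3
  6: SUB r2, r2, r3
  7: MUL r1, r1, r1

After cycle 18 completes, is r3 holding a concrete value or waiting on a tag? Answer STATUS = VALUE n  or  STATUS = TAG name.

c1: issue ADD r2<-Add1 | r0:4,r1:4,r2:Add1,r3:5
c2: issue MUL r2<-Mul1 | r0:4,r1:4,r2:Mul1,r3:5
c3: issue MUL r2<-Mul2 | r0:4,r1:4,r2:Mul2,r3:5
c4: CDB Add1=7; issue SUB r3<-Add1 | r0:4,r1:4,r2:Mul2,r3:Add1
c5: issue SUB r2<-Add2 | r0:4,r1:4,r2:Add2,r3:Add1
c6: stall | r0:4,r1:4,r2:Add2,r3:Add1
c7: CDB Mul1=20; issue MUL r1<-Mul1 | r0:4,r1:Mul1,r2:Add2,r3:Add1
c8: stall | r0:4,r1:Mul1,r2:Add2,r3:Add1
c9: stall | r0:4,r1:Mul1,r2:Add2,r3:Add1
c10: stall | r0:4,r1:Mul1,r2:Add2,r3:Add1
c11: stall | r0:4,r1:Mul1,r2:Add2,r3:Add1
c12: CDB Mul2=80; stall | r0:4,r1:Mul1,r2:Add2,r3:Add1
c13: stall | r0:4,r1:Mul1,r2:Add2,r3:Add1
c14: stall | r0:4,r1:Mul1,r2:Add2,r3:Add1
c15: CDB Add1=75; issue SUB r2<-Add1 | r0:4,r1:Mul1,r2:Add1,r3:75
c16: issue MUL r1<-Mul2 | r0:4,r1:Mul2,r2:Add1,r3:75
c17: - | r0:4,r1:Mul2,r2:Add1,r3:75
c18: CDB Add2=71 | r0:4,r1:Mul2,r2:Add1,r3:75

STATUS = VALUE 75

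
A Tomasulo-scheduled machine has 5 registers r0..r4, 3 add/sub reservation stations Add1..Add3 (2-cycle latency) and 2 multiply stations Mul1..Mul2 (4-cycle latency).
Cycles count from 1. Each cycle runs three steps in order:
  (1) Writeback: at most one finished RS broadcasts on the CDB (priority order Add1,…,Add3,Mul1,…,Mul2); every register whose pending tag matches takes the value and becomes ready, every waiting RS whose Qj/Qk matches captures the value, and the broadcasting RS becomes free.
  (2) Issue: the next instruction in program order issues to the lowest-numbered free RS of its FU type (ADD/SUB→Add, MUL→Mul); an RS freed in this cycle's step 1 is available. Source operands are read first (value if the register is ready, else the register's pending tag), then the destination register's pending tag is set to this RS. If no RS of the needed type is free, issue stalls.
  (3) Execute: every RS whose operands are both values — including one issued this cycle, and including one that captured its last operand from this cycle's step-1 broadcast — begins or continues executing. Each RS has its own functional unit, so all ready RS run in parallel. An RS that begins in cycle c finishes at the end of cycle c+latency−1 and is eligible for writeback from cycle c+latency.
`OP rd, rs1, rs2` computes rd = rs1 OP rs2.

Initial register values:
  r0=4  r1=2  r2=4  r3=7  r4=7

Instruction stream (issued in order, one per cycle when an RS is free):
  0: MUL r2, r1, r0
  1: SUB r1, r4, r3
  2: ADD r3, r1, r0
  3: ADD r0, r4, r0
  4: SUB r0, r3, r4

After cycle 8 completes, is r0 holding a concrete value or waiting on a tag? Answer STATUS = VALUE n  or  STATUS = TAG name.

STATUS = TAG Add3

cycle 1: issue MUL r2<-Mul1 // r0:4,r1:2,r2:Mul1,r3:7,r4:7
cycle 2: issue SUB r1<-Add1 // r0:4,r1:Add1,r2:Mul1,r3:7,r4:7
cycle 3: issue ADD r3<-Add2 // r0:4,r1:Add1,r2:Mul1,r3:Add2,r4:7
cycle 4: CDB Add1=0; issue ADD r0<-Add1 // r0:Add1,r1:0,r2:Mul1,r3:Add2,r4:7
cycle 5: CDB Mul1=8; issue SUB r0<-Add3 // r0:Add3,r1:0,r2:8,r3:Add2,r4:7
cycle 6: CDB Add1=11 // r0:Add3,r1:0,r2:8,r3:Add2,r4:7
cycle 7: CDB Add2=4 // r0:Add3,r1:0,r2:8,r3:4,r4:7
cycle 8: - // r0:Add3,r1:0,r2:8,r3:4,r4:7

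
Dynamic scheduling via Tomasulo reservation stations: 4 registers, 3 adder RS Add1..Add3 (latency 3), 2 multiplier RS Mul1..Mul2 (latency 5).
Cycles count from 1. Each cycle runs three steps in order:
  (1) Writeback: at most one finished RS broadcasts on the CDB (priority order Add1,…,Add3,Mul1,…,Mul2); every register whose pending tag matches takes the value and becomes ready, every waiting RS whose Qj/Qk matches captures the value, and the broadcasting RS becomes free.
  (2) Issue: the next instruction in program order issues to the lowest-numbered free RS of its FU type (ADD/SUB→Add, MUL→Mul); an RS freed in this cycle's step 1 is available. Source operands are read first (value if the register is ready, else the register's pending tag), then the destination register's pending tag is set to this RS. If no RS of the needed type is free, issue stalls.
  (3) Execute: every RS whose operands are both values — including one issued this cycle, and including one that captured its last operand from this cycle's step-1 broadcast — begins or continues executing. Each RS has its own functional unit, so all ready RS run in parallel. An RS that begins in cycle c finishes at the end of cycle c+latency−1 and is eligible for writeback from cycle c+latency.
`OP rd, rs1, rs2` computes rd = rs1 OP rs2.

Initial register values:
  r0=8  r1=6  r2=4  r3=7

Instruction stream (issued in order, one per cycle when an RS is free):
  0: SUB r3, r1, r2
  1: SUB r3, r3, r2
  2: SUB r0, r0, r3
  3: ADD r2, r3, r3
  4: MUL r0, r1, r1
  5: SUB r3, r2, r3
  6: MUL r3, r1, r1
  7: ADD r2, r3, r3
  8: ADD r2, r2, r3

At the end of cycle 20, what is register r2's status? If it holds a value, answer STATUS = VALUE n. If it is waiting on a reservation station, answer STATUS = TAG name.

STATUS = VALUE 108

  c1: issue SUB r3<-Add1  regs: r0:8,r1:6,r2:4,r3:Add1
  c2: issue SUB r3<-Add2  regs: r0:8,r1:6,r2:4,r3:Add2
  c3: issue SUB r0<-Add3  regs: r0:Add3,r1:6,r2:4,r3:Add2
  c4: CDB Add1=2; issue ADD r2<-Add1  regs: r0:Add3,r1:6,r2:Add1,r3:Add2
  c5: issue MUL r0<-Mul1  regs: r0:Mul1,r1:6,r2:Add1,r3:Add2
  c6: stall  regs: r0:Mul1,r1:6,r2:Add1,r3:Add2
  c7: CDB Add2=-2; issue SUB r3<-Add2  regs: r0:Mul1,r1:6,r2:Add1,r3:Add2
  c8: issue MUL r3<-Mul2  regs: r0:Mul1,r1:6,r2:Add1,r3:Mul2
  c9: stall  regs: r0:Mul1,r1:6,r2:Add1,r3:Mul2
  c10: CDB Add1=-4; issue ADD r2<-Add1  regs: r0:Mul1,r1:6,r2:Add1,r3:Mul2
  c11: CDB Add3=10; issue ADD r2<-Add3  regs: r0:Mul1,r1:6,r2:Add3,r3:Mul2
  c12: CDB Mul1=36  regs: r0:36,r1:6,r2:Add3,r3:Mul2
  c13: CDB Add2=-2  regs: r0:36,r1:6,r2:Add3,r3:Mul2
  c14: CDB Mul2=36  regs: r0:36,r1:6,r2:Add3,r3:36
  c15: -  regs: r0:36,r1:6,r2:Add3,r3:36
  c16: -  regs: r0:36,r1:6,r2:Add3,r3:36
  c17: CDB Add1=72  regs: r0:36,r1:6,r2:Add3,r3:36
  c18: -  regs: r0:36,r1:6,r2:Add3,r3:36
  c19: -  regs: r0:36,r1:6,r2:Add3,r3:36
  c20: CDB Add3=108  regs: r0:36,r1:6,r2:108,r3:36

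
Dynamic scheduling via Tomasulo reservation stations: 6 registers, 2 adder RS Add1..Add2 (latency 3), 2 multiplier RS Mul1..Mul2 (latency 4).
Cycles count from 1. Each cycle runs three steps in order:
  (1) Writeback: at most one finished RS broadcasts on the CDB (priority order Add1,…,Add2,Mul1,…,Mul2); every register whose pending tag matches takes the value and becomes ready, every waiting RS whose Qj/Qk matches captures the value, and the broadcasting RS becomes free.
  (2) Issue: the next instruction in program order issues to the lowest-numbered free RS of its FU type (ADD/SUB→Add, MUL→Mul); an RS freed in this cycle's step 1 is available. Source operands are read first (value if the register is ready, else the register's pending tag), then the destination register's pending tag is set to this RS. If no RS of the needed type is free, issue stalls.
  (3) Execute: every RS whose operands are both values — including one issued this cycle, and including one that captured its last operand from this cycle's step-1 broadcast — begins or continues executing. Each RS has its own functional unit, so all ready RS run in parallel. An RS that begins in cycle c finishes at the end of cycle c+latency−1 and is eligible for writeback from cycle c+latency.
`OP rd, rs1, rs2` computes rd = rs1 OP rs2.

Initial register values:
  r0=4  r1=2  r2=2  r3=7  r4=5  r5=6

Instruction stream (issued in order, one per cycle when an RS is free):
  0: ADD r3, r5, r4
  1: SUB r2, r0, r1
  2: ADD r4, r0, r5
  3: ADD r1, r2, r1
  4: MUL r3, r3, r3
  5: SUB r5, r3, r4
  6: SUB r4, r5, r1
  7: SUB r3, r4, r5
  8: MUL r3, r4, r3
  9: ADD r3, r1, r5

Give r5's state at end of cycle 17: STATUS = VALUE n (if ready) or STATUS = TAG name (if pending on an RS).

  c1: issue ADD r3<-Add1  regs: r0:4,r1:2,r2:2,r3:Add1,r4:5,r5:6
  c2: issue SUB r2<-Add2  regs: r0:4,r1:2,r2:Add2,r3:Add1,r4:5,r5:6
  c3: stall  regs: r0:4,r1:2,r2:Add2,r3:Add1,r4:5,r5:6
  c4: CDB Add1=11; issue ADD r4<-Add1  regs: r0:4,r1:2,r2:Add2,r3:11,r4:Add1,r5:6
  c5: CDB Add2=2; issue ADD r1<-Add2  regs: r0:4,r1:Add2,r2:2,r3:11,r4:Add1,r5:6
  c6: issue MUL r3<-Mul1  regs: r0:4,r1:Add2,r2:2,r3:Mul1,r4:Add1,r5:6
  c7: CDB Add1=10; issue SUB r5<-Add1  regs: r0:4,r1:Add2,r2:2,r3:Mul1,r4:10,r5:Add1
  c8: CDB Add2=4; issue SUB r4<-Add2  regs: r0:4,r1:4,r2:2,r3:Mul1,r4:Add2,r5:Add1
  c9: stall  regs: r0:4,r1:4,r2:2,r3:Mul1,r4:Add2,r5:Add1
  c10: CDB Mul1=121; stall  regs: r0:4,r1:4,r2:2,r3:121,r4:Add2,r5:Add1
  c11: stall  regs: r0:4,r1:4,r2:2,r3:121,r4:Add2,r5:Add1
  c12: stall  regs: r0:4,r1:4,r2:2,r3:121,r4:Add2,r5:Add1
  c13: CDB Add1=111; issue SUB r3<-Add1  regs: r0:4,r1:4,r2:2,r3:Add1,r4:Add2,r5:111
  c14: issue MUL r3<-Mul1  regs: r0:4,r1:4,r2:2,r3:Mul1,r4:Add2,r5:111
  c15: stall  regs: r0:4,r1:4,r2:2,r3:Mul1,r4:Add2,r5:111
  c16: CDB Add2=107; issue ADD r3<-Add2  regs: r0:4,r1:4,r2:2,r3:Add2,r4:107,r5:111
  c17: -  regs: r0:4,r1:4,r2:2,r3:Add2,r4:107,r5:111

STATUS = VALUE 111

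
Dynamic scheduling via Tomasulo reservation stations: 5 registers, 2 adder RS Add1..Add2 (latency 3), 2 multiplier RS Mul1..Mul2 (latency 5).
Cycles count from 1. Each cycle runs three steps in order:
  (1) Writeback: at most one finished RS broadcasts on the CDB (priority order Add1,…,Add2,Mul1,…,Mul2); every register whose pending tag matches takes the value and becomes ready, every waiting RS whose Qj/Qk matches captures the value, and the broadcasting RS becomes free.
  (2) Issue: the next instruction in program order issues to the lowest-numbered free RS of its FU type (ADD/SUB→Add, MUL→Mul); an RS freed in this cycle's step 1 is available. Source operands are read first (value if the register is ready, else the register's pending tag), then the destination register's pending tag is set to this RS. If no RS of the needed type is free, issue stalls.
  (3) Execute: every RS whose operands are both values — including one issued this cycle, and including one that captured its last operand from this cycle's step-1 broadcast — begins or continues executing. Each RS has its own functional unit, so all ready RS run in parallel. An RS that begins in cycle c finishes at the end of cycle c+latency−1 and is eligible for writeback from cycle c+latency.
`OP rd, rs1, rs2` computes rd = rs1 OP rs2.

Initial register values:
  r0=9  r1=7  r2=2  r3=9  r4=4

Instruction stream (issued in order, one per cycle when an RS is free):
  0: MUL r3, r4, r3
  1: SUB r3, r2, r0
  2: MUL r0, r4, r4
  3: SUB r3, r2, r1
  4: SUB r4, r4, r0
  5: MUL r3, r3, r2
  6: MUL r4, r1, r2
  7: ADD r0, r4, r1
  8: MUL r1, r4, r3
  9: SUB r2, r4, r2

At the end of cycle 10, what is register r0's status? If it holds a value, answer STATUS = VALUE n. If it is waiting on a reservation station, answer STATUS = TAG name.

STATUS = TAG Add2

  c1: issue MUL r3<-Mul1  regs: r0:9,r1:7,r2:2,r3:Mul1,r4:4
  c2: issue SUB r3<-Add1  regs: r0:9,r1:7,r2:2,r3:Add1,r4:4
  c3: issue MUL r0<-Mul2  regs: r0:Mul2,r1:7,r2:2,r3:Add1,r4:4
  c4: issue SUB r3<-Add2  regs: r0:Mul2,r1:7,r2:2,r3:Add2,r4:4
  c5: CDB Add1=-7; issue SUB r4<-Add1  regs: r0:Mul2,r1:7,r2:2,r3:Add2,r4:Add1
  c6: CDB Mul1=36; issue MUL r3<-Mul1  regs: r0:Mul2,r1:7,r2:2,r3:Mul1,r4:Add1
  c7: CDB Add2=-5; stall  regs: r0:Mul2,r1:7,r2:2,r3:Mul1,r4:Add1
  c8: CDB Mul2=16; issue MUL r4<-Mul2  regs: r0:16,r1:7,r2:2,r3:Mul1,r4:Mul2
  c9: issue ADD r0<-Add2  regs: r0:Add2,r1:7,r2:2,r3:Mul1,r4:Mul2
  c10: stall  regs: r0:Add2,r1:7,r2:2,r3:Mul1,r4:Mul2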